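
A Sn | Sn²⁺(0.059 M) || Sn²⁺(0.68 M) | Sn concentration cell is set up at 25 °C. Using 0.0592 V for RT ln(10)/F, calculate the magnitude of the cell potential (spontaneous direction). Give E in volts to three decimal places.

For a concentration cell E°cell = 0. The 0.68 M side is the cathode (reduction is favoured where [Sn²⁺] is higher).
With n = 2, E = −(0.0592/2) log([Sn²⁺]ₐₙ/[Sn²⁺]꜀ₐₜ) = −(0.0592/2) log(0.059/0.68) = −(0.0592/2)(-1.062) = +0.031 V.

+0.031 V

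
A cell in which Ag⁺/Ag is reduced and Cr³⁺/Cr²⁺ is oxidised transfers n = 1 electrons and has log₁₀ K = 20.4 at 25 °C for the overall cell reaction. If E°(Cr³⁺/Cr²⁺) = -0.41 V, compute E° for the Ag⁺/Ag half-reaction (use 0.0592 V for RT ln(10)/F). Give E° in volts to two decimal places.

E°cell = (0.0592/n)·log K = (0.0592/1)(20.4) = +1.208 V.
Since Ag⁺/Ag is the cathode and Cr³⁺/Cr²⁺ the anode, E°cell = E°(Ag⁺/Ag) − E°(Cr³⁺/Cr²⁺).
So E°(Ag⁺/Ag) = E°cell + E°(Cr³⁺/Cr²⁺) = +1.208 + (-0.41) = +0.80 V.

+0.80 V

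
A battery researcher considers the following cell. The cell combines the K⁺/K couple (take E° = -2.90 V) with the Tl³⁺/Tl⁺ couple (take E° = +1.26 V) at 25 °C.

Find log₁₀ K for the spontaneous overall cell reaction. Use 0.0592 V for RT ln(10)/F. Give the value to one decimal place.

140.5

Cathode: Tl³⁺/Tl⁺; anode: K⁺/K. E°cell = +4.16 V, n = 2.
log K = nE°cell / 0.0592 = (2)(+4.16) / 0.0592 = 140.5.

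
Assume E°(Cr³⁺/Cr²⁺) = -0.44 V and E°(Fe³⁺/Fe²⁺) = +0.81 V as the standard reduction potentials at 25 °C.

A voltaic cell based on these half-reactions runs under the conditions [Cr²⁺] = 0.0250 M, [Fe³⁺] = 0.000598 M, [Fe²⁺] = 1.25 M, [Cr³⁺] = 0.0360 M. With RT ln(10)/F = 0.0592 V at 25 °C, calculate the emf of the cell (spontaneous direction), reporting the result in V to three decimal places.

Fe³⁺/Fe²⁺ is the cathode (higher E°), Cr³⁺/Cr²⁺ the anode: E°cell = +0.81 − (-0.44) = +1.25 V, n = 1.
Overall: Fe³⁺(aq) + Cr²⁺(aq) → Fe²⁺(aq) + Cr³⁺(aq)
Q = [Fe²⁺]·[Cr³⁺] / ([Fe³⁺]·[Cr²⁺]); log Q = 3.479.
E = E° − (0.0592/n) log Q = +1.25 − (0.0592/1)(3.479) = +1.044 V.

+1.044 V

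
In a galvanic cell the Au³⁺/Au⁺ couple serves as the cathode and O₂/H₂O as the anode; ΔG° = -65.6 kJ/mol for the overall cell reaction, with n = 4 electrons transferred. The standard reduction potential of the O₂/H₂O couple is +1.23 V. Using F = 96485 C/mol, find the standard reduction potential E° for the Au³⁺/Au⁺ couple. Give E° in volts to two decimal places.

E°cell = −ΔG°/(nF) = −(-65.6×10³)/((4)(96485)) = +0.170 V.
Since Au³⁺/Au⁺ is the cathode and O₂/H₂O the anode, E°cell = E°(Au³⁺/Au⁺) − E°(O₂/H₂O).
So E°(Au³⁺/Au⁺) = E°cell + E°(O₂/H₂O) = +0.170 + (+1.23) = +1.40 V.

+1.40 V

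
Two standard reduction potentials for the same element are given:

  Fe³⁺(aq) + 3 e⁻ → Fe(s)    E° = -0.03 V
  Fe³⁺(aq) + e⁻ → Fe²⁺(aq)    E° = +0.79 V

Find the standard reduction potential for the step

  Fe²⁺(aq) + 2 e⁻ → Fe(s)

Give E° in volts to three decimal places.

Sequential free energies add, so n₃E°₃ = n₁E°₁ + n₂E°₂.
With n₃ = 3, and the known step contributing 1×(+0.79) V, the unknown satisfies 2·E° = 3×(-0.03) − 1×(+0.79) = -0.880.
E° = -0.880 / 2 = -0.440 V.

-0.440 V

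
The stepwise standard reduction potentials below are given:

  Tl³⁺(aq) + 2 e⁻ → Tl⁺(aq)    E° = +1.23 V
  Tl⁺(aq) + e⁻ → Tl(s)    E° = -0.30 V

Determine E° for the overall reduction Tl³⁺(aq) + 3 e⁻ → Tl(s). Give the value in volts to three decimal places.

+0.720 V

Adding the free-energy changes (−nFE°) of the two steps gives −n₃FE°₃ = −n₁FE°₁ − n₂FE°₂.
E°₃ = (2×+1.23 + 1×-0.30) / 3 = (+2.160) / 3 = +0.720 V.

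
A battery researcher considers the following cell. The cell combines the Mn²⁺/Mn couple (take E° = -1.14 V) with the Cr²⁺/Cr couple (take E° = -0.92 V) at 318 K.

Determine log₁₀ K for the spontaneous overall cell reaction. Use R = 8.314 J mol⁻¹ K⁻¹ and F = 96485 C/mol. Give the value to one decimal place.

7.0

Cathode: Cr²⁺/Cr; anode: Mn²⁺/Mn. E°cell = (-0.92) − (-1.14) = +0.22 V, with n = 2.
ΔG° = −nFE° = −RT ln K, so ln K = nFE°/(RT) = (2)(96485)(+0.22) / ((8.314)(318)) = 16.057.
log₁₀ K = 16.057 / ln 10 = 7.0.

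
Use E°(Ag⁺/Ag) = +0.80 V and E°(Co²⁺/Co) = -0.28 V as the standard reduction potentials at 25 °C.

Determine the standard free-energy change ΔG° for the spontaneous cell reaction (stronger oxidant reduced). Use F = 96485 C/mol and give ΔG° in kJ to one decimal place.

Ag⁺/Ag (E° = +0.80 V) is the cathode; Co²⁺/Co (E° = -0.28 V) is the anode, so E°cell = +1.08 V.
Balancing electrons gives n = 2 (lcm of 1 and 2).
ΔG° = −nFE° = −(2)(96485)(+1.08) = -208,408 J = -208.4 kJ.

-208.4 kJ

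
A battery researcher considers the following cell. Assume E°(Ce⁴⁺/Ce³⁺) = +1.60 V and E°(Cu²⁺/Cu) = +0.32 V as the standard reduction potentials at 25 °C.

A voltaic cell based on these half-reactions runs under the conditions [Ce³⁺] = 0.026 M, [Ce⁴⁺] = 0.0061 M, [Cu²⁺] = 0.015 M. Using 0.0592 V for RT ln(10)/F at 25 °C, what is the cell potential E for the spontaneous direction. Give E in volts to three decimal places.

Ce⁴⁺/Ce³⁺ is the cathode (higher E°), Cu²⁺/Cu the anode: E°cell = +1.60 − (+0.32) = +1.28 V, n = 2.
Overall: 2 Ce⁴⁺(aq) + Cu(s) → 2 Ce³⁺(aq) + Cu²⁺(aq)
Q = [Ce³⁺]^2·[Cu²⁺] / ([Ce⁴⁺]^2); log Q = -0.565.
E = E° − (0.0592/n) log Q = +1.28 − (0.0592/2)(-0.565) = +1.297 V.

+1.297 V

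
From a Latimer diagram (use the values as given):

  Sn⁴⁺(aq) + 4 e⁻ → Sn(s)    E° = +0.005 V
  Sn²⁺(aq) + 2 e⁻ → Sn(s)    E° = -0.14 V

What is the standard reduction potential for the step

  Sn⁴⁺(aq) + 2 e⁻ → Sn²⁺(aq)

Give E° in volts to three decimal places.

+0.150 V

Sequential free energies add, so n₃E°₃ = n₁E°₁ + n₂E°₂.
With n₃ = 4, and the known step contributing 2×(-0.14) V, the unknown satisfies 2·E° = 4×(+0.005) − 2×(-0.14) = +0.300.
E° = +0.300 / 2 = +0.150 V.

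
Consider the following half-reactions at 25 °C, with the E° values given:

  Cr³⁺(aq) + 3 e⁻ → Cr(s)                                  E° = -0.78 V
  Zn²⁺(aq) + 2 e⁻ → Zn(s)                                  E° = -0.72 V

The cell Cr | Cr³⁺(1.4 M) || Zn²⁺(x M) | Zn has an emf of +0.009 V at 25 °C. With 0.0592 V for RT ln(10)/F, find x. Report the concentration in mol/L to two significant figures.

0.024 M

Zn²⁺/Zn is the cathode, Cr³⁺/Cr the anode: E°cell = +0.06 V, n = 6.
Overall reaction: 3 Zn²⁺(aq) + 2 Cr(s) → 3 Zn(s) + 2 Cr³⁺(aq); Q = [Cr³⁺]^2/[Zn²⁺]^3.
From E = E° − (0.0592/n) log Q: log Q = (E° − E)·n/0.0592 = (+0.06 − (+0.009))·6/0.0592 = 5.1689.
So 3·log[Zn²⁺] = 2·log(1.4) − log Q = 0.2923 − (5.1689) = -4.8766; log[Zn²⁺] = -4.8766 / 3 = -1.6255; [Zn²⁺] = 10^(-1.6255) ≈ 0.024 M.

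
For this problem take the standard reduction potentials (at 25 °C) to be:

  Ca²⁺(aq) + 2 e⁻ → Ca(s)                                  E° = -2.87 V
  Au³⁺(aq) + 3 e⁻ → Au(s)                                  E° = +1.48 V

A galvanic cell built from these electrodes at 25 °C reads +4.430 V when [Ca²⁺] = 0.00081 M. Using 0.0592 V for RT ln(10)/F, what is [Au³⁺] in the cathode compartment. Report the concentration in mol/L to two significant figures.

Au³⁺/Au is the cathode, Ca²⁺/Ca the anode: E°cell = +4.35 V, n = 6.
Overall reaction: 2 Au³⁺(aq) + 3 Ca(s) → 2 Au(s) + 3 Ca²⁺(aq); Q = [Ca²⁺]^3/[Au³⁺]^2.
From E = E° − (0.0592/n) log Q: log Q = (E° − E)·n/0.0592 = (+4.35 − (+4.430))·6/0.0592 = -8.1081.
So 2·log[Au³⁺] = 3·log(0.00081) − log Q = -9.2745 − (-8.1081) = -1.1664; log[Au³⁺] = -1.1664 / 2 = -0.5832; [Au³⁺] = 10^(-0.5832) ≈ 0.26 M.

0.26 M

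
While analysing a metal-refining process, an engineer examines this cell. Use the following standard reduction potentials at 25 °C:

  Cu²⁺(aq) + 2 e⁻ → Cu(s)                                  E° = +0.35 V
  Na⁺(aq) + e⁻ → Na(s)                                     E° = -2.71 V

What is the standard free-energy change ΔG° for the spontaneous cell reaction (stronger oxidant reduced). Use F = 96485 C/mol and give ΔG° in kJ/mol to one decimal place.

-590.5 kJ/mol

Cu²⁺/Cu (E° = +0.35 V) is the cathode; Na⁺/Na (E° = -2.71 V) is the anode, so E°cell = +3.06 V.
Balancing electrons gives n = 2 (lcm of 2 and 1).
ΔG° = −nFE° = −(2)(96485)(+3.06) = -590,488 J = -590.5 kJ/mol.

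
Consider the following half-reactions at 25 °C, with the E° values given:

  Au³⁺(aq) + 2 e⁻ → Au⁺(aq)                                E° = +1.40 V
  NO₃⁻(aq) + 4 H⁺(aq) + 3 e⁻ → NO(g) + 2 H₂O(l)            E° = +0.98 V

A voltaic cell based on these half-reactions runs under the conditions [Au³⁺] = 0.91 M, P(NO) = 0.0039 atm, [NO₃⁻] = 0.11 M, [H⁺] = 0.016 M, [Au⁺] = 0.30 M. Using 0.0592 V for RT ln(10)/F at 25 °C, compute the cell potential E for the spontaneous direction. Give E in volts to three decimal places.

Au³⁺/Au⁺ is the cathode (higher E°), NO₃⁻/NO the anode: E°cell = +1.40 − (+0.98) = +0.42 V, n = 6.
Overall: 3 Au³⁺(aq) + 2 NO(g) + 4 H₂O(l) → 3 Au⁺(aq) + 2 NO₃⁻(aq) + 8 H⁺(aq)
Q = [Au⁺]^3·[NO₃⁻]^2·[H⁺]^8 / ([Au³⁺]^3·P(NO)^2); log Q = -12.912.
E = E° − (0.0592/n) log Q = +0.42 − (0.0592/6)(-12.912) = +0.547 V.

+0.547 V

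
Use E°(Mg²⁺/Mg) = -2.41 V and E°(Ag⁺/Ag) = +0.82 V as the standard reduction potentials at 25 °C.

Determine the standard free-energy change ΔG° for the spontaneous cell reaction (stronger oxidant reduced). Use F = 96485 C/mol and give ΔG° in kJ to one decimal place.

-623.3 kJ

Ag⁺/Ag (E° = +0.82 V) is the cathode; Mg²⁺/Mg (E° = -2.41 V) is the anode, so E°cell = +3.23 V.
Balancing electrons gives n = 2 (lcm of 1 and 2).
ΔG° = −nFE° = −(2)(96485)(+3.23) = -623,293 J = -623.3 kJ.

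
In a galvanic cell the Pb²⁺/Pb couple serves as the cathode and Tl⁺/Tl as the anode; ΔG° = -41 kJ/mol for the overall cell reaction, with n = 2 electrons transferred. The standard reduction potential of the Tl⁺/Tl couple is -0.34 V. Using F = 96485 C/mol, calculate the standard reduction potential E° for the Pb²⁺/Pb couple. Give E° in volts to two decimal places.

-0.13 V

E°cell = −ΔG°/(nF) = −(-41×10³)/((2)(96485)) = +0.212 V.
Since Pb²⁺/Pb is the cathode and Tl⁺/Tl the anode, E°cell = E°(Pb²⁺/Pb) − E°(Tl⁺/Tl).
So E°(Pb²⁺/Pb) = E°cell + E°(Tl⁺/Tl) = +0.212 + (-0.34) = -0.13 V.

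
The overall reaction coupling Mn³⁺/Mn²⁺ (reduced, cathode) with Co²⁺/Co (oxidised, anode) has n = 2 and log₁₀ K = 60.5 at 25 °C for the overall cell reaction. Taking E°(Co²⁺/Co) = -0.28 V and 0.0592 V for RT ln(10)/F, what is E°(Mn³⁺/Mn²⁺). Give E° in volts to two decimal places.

+1.51 V

E°cell = (0.0592/n)·log K = (0.0592/2)(60.5) = +1.791 V.
Since Mn³⁺/Mn²⁺ is the cathode and Co²⁺/Co the anode, E°cell = E°(Mn³⁺/Mn²⁺) − E°(Co²⁺/Co).
So E°(Mn³⁺/Mn²⁺) = E°cell + E°(Co²⁺/Co) = +1.791 + (-0.28) = +1.51 V.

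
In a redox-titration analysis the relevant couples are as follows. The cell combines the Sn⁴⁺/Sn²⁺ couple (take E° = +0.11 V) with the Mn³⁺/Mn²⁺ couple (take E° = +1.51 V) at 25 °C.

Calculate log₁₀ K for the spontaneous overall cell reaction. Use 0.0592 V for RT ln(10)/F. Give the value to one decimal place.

47.3

Cathode: Mn³⁺/Mn²⁺; anode: Sn⁴⁺/Sn²⁺. E°cell = +1.40 V, n = 2.
log K = nE°cell / 0.0592 = (2)(+1.40) / 0.0592 = 47.3.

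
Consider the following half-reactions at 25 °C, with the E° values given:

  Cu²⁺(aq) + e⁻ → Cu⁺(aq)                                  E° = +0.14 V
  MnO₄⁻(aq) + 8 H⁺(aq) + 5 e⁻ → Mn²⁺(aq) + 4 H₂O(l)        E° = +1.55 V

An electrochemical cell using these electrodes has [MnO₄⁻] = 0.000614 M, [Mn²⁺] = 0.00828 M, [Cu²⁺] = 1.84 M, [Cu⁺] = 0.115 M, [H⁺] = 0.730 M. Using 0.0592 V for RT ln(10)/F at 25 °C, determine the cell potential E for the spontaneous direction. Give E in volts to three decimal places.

+1.312 V

MnO₄⁻/Mn²⁺ is the cathode (higher E°), Cu²⁺/Cu⁺ the anode: E°cell = +1.55 − (+0.14) = +1.41 V, n = 5.
Overall: MnO₄⁻(aq) + 8 H⁺(aq) + 5 Cu⁺(aq) → Mn²⁺(aq) + 4 H₂O(l) + 5 Cu²⁺(aq)
Q = [Mn²⁺]·[Cu²⁺]^5 / ([MnO₄⁻]·[H⁺]^8·[Cu⁺]^5); log Q = 8.244.
E = E° − (0.0592/n) log Q = +1.41 − (0.0592/5)(8.244) = +1.312 V.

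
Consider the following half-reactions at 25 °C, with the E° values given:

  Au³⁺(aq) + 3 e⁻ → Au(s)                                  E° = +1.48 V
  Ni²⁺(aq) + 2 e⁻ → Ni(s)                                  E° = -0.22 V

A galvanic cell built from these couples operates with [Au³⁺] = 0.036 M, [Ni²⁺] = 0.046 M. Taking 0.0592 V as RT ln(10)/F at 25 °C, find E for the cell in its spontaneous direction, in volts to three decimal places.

+1.711 V

Au³⁺/Au is the cathode (higher E°), Ni²⁺/Ni the anode: E°cell = +1.48 − (-0.22) = +1.70 V, n = 6.
Overall: 2 Au³⁺(aq) + 3 Ni(s) → 2 Au(s) + 3 Ni²⁺(aq)
Q = [Ni²⁺]^3 / ([Au³⁺]^2); log Q = -1.124.
E = E° − (0.0592/n) log Q = +1.70 − (0.0592/6)(-1.124) = +1.711 V.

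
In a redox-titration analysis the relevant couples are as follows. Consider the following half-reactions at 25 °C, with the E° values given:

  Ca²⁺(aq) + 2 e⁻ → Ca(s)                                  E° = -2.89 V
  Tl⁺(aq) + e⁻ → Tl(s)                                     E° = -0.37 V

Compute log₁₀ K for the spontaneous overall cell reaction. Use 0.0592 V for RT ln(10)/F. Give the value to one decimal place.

Cathode: Tl⁺/Tl; anode: Ca²⁺/Ca. E°cell = +2.52 V, n = 2.
log K = nE°cell / 0.0592 = (2)(+2.52) / 0.0592 = 85.1.

85.1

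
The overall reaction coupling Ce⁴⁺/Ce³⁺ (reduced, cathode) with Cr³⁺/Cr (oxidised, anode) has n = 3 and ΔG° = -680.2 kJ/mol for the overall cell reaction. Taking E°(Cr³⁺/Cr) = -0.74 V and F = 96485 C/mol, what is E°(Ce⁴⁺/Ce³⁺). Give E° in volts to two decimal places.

+1.61 V

E°cell = −ΔG°/(nF) = −(-680.2×10³)/((3)(96485)) = +2.350 V.
Since Ce⁴⁺/Ce³⁺ is the cathode and Cr³⁺/Cr the anode, E°cell = E°(Ce⁴⁺/Ce³⁺) − E°(Cr³⁺/Cr).
So E°(Ce⁴⁺/Ce³⁺) = E°cell + E°(Cr³⁺/Cr) = +2.350 + (-0.74) = +1.61 V.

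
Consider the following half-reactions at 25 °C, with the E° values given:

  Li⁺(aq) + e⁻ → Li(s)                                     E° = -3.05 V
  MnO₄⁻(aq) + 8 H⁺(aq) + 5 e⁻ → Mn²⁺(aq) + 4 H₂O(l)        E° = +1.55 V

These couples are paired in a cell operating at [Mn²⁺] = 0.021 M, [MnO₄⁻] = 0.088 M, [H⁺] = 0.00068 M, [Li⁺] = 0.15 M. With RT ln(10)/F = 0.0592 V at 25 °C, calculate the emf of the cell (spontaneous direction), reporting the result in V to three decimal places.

+4.356 V

MnO₄⁻/Mn²⁺ is the cathode (higher E°), Li⁺/Li the anode: E°cell = +1.55 − (-3.05) = +4.60 V, n = 5.
Overall: MnO₄⁻(aq) + 8 H⁺(aq) + 5 Li(s) → Mn²⁺(aq) + 4 H₂O(l) + 5 Li⁺(aq)
Q = [Mn²⁺]·[Li⁺]^5 / ([MnO₄⁻]·[H⁺]^8); log Q = 20.598.
E = E° − (0.0592/n) log Q = +4.60 − (0.0592/5)(20.598) = +4.356 V.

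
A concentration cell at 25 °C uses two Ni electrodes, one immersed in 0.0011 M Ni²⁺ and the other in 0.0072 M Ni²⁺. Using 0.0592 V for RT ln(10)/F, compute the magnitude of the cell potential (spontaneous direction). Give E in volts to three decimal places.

+0.024 V

For a concentration cell E°cell = 0. The 0.0072 M side is the cathode (reduction is favoured where [Ni²⁺] is higher).
With n = 2, E = −(0.0592/2) log([Ni²⁺]ₐₙ/[Ni²⁺]꜀ₐₜ) = −(0.0592/2) log(0.0011/0.0072) = −(0.0592/2)(-0.816) = +0.024 V.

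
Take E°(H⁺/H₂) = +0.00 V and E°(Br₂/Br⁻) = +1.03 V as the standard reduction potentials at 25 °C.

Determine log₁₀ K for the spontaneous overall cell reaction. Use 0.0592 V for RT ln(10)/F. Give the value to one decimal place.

34.8

Cathode: Br₂/Br⁻; anode: H⁺/H₂. E°cell = +1.03 V, n = 2.
log K = nE°cell / 0.0592 = (2)(+1.03) / 0.0592 = 34.8.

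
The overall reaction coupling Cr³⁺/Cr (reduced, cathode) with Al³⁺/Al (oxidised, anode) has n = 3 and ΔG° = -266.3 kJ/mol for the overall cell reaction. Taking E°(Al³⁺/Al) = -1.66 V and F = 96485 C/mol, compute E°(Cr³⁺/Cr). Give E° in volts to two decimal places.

E°cell = −ΔG°/(nF) = −(-266.3×10³)/((3)(96485)) = +0.920 V.
Since Cr³⁺/Cr is the cathode and Al³⁺/Al the anode, E°cell = E°(Cr³⁺/Cr) − E°(Al³⁺/Al).
So E°(Cr³⁺/Cr) = E°cell + E°(Al³⁺/Al) = +0.920 + (-1.66) = -0.74 V.

-0.74 V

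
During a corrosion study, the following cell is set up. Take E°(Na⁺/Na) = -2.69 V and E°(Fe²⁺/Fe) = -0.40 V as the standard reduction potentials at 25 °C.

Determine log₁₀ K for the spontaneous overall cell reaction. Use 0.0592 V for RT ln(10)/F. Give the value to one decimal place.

Cathode: Fe²⁺/Fe; anode: Na⁺/Na. E°cell = +2.29 V, n = 2.
log K = nE°cell / 0.0592 = (2)(+2.29) / 0.0592 = 77.4.

77.4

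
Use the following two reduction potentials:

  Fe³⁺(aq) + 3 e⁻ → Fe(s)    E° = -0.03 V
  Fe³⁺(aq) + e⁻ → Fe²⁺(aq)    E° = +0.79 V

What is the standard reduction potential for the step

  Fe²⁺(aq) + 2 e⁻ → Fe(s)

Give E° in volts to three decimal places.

-0.440 V

Sequential free energies add, so n₃E°₃ = n₁E°₁ + n₂E°₂.
With n₃ = 3, and the known step contributing 1×(+0.79) V, the unknown satisfies 2·E° = 3×(-0.03) − 1×(+0.79) = -0.880.
E° = -0.880 / 2 = -0.440 V.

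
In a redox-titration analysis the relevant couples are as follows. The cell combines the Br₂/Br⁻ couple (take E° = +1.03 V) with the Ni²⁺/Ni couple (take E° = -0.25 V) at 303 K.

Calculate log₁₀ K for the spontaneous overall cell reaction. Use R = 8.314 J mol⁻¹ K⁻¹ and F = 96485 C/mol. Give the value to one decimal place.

Cathode: Br₂/Br⁻; anode: Ni²⁺/Ni. E°cell = (+1.03) − (-0.25) = +1.28 V, with n = 2.
ΔG° = −nFE° = −RT ln K, so ln K = nFE°/(RT) = (2)(96485)(+1.28) / ((8.314)(303)) = 98.050.
log₁₀ K = 98.050 / ln 10 = 42.6.

42.6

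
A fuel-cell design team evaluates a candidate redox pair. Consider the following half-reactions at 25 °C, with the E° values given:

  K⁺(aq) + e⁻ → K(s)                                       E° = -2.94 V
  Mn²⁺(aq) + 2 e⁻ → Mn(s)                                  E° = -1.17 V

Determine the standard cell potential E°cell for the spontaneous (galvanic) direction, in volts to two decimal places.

+1.77 V

The Mn²⁺/Mn couple has the higher reduction potential, so it is the cathode; K⁺/K is oxidised at the anode.
E°cell = E°(cathode) − E°(anode) = (-1.17) − (-2.94) = +1.77 V.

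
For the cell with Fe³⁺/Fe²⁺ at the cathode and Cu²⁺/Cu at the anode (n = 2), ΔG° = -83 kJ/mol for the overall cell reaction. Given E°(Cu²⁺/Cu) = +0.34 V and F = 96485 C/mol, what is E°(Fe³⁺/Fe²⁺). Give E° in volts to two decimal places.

E°cell = −ΔG°/(nF) = −(-83×10³)/((2)(96485)) = +0.430 V.
Since Fe³⁺/Fe²⁺ is the cathode and Cu²⁺/Cu the anode, E°cell = E°(Fe³⁺/Fe²⁺) − E°(Cu²⁺/Cu).
So E°(Fe³⁺/Fe²⁺) = E°cell + E°(Cu²⁺/Cu) = +0.430 + (+0.34) = +0.77 V.

+0.77 V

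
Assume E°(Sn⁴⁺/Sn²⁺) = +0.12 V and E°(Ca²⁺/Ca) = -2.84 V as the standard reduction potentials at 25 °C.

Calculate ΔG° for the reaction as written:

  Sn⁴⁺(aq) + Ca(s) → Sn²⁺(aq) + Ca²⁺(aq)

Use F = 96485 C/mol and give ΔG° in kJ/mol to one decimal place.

As written, Sn⁴⁺/Sn²⁺ is reduced (cathode) and Ca²⁺/Ca is oxidised (anode), so E°cell = (+0.12) − (-2.84) = +2.96 V.
Balancing electrons gives n = 2.
ΔG° = −nFE° = −(2)(96485)(+2.96) = -571,191 J = -571.2 kJ/mol.

-571.2 kJ/mol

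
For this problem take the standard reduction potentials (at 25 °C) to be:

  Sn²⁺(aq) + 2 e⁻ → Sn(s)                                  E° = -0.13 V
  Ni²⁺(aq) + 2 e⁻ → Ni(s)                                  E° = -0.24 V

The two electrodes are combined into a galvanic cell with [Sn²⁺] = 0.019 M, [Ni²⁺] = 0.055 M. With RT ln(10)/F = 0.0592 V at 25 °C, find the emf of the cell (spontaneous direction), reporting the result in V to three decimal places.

+0.096 V

Sn²⁺/Sn is the cathode (higher E°), Ni²⁺/Ni the anode: E°cell = -0.13 − (-0.24) = +0.11 V, n = 2.
Overall: Sn²⁺(aq) + Ni(s) → Sn(s) + Ni²⁺(aq)
Q = [Ni²⁺] / ([Sn²⁺]); log Q = 0.462.
E = E° − (0.0592/n) log Q = +0.11 − (0.0592/2)(0.462) = +0.096 V.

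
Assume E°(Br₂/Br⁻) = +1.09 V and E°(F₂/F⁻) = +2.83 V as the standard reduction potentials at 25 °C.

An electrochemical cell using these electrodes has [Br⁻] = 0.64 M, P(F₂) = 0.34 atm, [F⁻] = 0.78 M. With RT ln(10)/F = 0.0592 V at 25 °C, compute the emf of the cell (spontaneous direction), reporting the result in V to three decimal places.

+1.721 V

F₂/F⁻ is the cathode (higher E°), Br₂/Br⁻ the anode: E°cell = +2.83 − (+1.09) = +1.74 V, n = 2.
Overall: F₂(g) + 2 Br⁻(aq) → 2 F⁻(aq) + Br₂(l)
Q = [F⁻]^2 / (P(F₂)·[Br⁻]^2); log Q = 0.640.
E = E° − (0.0592/n) log Q = +1.74 − (0.0592/2)(0.640) = +1.721 V.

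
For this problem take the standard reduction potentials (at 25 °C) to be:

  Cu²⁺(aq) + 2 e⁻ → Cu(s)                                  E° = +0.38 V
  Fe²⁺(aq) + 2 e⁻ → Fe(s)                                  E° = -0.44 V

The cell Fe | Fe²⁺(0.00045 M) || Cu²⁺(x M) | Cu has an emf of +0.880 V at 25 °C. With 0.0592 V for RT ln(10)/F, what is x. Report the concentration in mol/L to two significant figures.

Cu²⁺/Cu is the cathode, Fe²⁺/Fe the anode: E°cell = +0.82 V, n = 2.
Overall reaction: Cu²⁺(aq) + Fe(s) → Cu(s) + Fe²⁺(aq); Q = [Fe²⁺]^1/[Cu²⁺]^1.
From E = E° − (0.0592/n) log Q: log Q = (E° − E)·n/0.0592 = (+0.82 − (+0.880))·2/0.0592 = -2.0270.
So 1·log[Cu²⁺] = 1·log(0.00045) − log Q = -3.3468 − (-2.0270) = -1.3198; [Cu²⁺] = 10^(-1.3198) ≈ 0.048 M.

0.048 M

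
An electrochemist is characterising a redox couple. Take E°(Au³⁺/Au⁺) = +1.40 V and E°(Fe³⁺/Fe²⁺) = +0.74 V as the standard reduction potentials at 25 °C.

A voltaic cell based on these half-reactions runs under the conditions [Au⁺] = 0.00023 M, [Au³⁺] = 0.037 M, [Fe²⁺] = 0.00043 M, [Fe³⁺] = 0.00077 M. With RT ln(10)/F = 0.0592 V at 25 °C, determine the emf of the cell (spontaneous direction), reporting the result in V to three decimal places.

+0.710 V

Au³⁺/Au⁺ is the cathode (higher E°), Fe³⁺/Fe²⁺ the anode: E°cell = +1.40 − (+0.74) = +0.66 V, n = 2.
Overall: Au³⁺(aq) + 2 Fe²⁺(aq) → Au⁺(aq) + 2 Fe³⁺(aq)
Q = [Au⁺]·[Fe³⁺]^2 / ([Au³⁺]·[Fe²⁺]^2); log Q = -1.700.
E = E° − (0.0592/n) log Q = +0.66 − (0.0592/2)(-1.700) = +0.710 V.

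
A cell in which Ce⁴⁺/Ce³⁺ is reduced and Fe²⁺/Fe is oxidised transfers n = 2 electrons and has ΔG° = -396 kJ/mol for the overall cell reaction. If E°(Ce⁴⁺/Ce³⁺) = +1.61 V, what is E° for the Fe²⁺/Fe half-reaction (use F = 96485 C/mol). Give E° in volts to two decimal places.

E°cell = −ΔG°/(nF) = −(-396×10³)/((2)(96485)) = +2.052 V.
Since Ce⁴⁺/Ce³⁺ is the cathode and Fe²⁺/Fe the anode, E°cell = E°(Ce⁴⁺/Ce³⁺) − E°(Fe²⁺/Fe).
So E°(Fe²⁺/Fe) = E°(Ce⁴⁺/Ce³⁺) − E°cell = (+1.61) − (+2.052) = -0.44 V.

-0.44 V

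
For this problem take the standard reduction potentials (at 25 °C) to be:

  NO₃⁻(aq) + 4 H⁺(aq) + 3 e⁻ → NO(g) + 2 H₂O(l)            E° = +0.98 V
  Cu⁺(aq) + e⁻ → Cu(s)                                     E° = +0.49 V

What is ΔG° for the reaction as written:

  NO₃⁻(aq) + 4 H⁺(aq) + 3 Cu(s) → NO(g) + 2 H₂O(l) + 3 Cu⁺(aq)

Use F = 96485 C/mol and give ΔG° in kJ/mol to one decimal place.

-141.8 kJ/mol

As written, NO₃⁻/NO is reduced (cathode) and Cu⁺/Cu is oxidised (anode), so E°cell = (+0.98) − (+0.49) = +0.49 V.
Balancing electrons gives n = 3.
ΔG° = −nFE° = −(3)(96485)(+0.49) = -141,833 J = -141.8 kJ/mol.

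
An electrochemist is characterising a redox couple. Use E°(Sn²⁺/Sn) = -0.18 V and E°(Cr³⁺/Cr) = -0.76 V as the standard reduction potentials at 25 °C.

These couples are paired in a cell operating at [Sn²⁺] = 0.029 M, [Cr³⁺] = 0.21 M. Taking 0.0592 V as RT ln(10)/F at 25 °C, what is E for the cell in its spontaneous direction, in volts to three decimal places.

Sn²⁺/Sn is the cathode (higher E°), Cr³⁺/Cr the anode: E°cell = -0.18 − (-0.76) = +0.58 V, n = 6.
Overall: 3 Sn²⁺(aq) + 2 Cr(s) → 3 Sn(s) + 2 Cr³⁺(aq)
Q = [Cr³⁺]^2 / ([Sn²⁺]^3); log Q = 3.257.
E = E° − (0.0592/n) log Q = +0.58 − (0.0592/6)(3.257) = +0.548 V.

+0.548 V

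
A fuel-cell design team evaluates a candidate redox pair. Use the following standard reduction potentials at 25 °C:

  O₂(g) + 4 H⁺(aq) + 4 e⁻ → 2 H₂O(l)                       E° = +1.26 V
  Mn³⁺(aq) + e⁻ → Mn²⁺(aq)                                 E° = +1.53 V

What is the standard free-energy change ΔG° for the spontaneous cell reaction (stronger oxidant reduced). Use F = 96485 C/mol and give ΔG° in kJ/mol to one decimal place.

Mn³⁺/Mn²⁺ (E° = +1.53 V) is the cathode; O₂/H₂O (E° = +1.26 V) is the anode, so E°cell = +0.27 V.
Balancing electrons gives n = 4 (lcm of 1 and 4).
ΔG° = −nFE° = −(4)(96485)(+0.27) = -104,204 J = -104.2 kJ/mol.

-104.2 kJ/mol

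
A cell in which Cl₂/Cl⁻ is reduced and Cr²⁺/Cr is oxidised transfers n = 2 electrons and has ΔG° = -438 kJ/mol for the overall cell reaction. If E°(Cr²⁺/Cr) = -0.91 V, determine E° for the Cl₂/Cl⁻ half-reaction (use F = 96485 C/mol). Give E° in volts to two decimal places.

E°cell = −ΔG°/(nF) = −(-438×10³)/((2)(96485)) = +2.270 V.
Since Cl₂/Cl⁻ is the cathode and Cr²⁺/Cr the anode, E°cell = E°(Cl₂/Cl⁻) − E°(Cr²⁺/Cr).
So E°(Cl₂/Cl⁻) = E°cell + E°(Cr²⁺/Cr) = +2.270 + (-0.91) = +1.36 V.

+1.36 V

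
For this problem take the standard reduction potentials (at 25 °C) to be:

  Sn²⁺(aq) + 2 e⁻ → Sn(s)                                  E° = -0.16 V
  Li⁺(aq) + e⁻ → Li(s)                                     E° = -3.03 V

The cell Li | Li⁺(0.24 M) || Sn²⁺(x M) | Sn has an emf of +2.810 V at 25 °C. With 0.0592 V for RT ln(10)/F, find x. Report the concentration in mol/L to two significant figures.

Sn²⁺/Sn is the cathode, Li⁺/Li the anode: E°cell = +2.87 V, n = 2.
Overall reaction: Sn²⁺(aq) + 2 Li(s) → Sn(s) + 2 Li⁺(aq); Q = [Li⁺]^2/[Sn²⁺]^1.
From E = E° − (0.0592/n) log Q: log Q = (E° − E)·n/0.0592 = (+2.87 − (+2.810))·2/0.0592 = 2.0270.
So 1·log[Sn²⁺] = 2·log(0.24) − log Q = -1.2396 − (2.0270) = -3.2666; [Sn²⁺] = 10^(-3.2666) ≈ 0.00054 M.

0.00054 M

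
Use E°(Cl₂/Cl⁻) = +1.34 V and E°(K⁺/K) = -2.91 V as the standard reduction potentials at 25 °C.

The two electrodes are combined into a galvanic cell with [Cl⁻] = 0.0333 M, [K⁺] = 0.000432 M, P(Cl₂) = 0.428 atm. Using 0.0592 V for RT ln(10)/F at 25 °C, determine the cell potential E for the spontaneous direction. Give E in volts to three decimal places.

+4.526 V

Cl₂/Cl⁻ is the cathode (higher E°), K⁺/K the anode: E°cell = +1.34 − (-2.91) = +4.25 V, n = 2.
Overall: Cl₂(g) + 2 K(s) → 2 Cl⁻(aq) + 2 K⁺(aq)
Q = [Cl⁻]^2·[K⁺]^2 / (P(Cl₂)); log Q = -9.316.
E = E° − (0.0592/n) log Q = +4.25 − (0.0592/2)(-9.316) = +4.526 V.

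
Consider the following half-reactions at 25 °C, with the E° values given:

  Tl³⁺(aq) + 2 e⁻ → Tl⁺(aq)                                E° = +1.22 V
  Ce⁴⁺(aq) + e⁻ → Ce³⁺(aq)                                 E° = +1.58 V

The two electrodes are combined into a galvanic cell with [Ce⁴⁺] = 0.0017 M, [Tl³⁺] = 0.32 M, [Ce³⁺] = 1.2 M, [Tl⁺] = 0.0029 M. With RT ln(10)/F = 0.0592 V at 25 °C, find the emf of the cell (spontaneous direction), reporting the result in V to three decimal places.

Ce⁴⁺/Ce³⁺ is the cathode (higher E°), Tl³⁺/Tl⁺ the anode: E°cell = +1.58 − (+1.22) = +0.36 V, n = 2.
Overall: 2 Ce⁴⁺(aq) + Tl⁺(aq) → 2 Ce³⁺(aq) + Tl³⁺(aq)
Q = [Ce³⁺]^2·[Tl³⁺] / ([Ce⁴⁺]^2·[Tl⁺]); log Q = 7.740.
E = E° − (0.0592/n) log Q = +0.36 − (0.0592/2)(7.740) = +0.131 V.

+0.131 V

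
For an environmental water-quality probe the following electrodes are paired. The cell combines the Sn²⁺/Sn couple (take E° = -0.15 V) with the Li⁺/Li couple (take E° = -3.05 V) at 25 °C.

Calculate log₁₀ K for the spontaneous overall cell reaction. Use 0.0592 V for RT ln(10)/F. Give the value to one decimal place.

Cathode: Sn²⁺/Sn; anode: Li⁺/Li. E°cell = +2.90 V, n = 2.
log K = nE°cell / 0.0592 = (2)(+2.90) / 0.0592 = 98.0.

98.0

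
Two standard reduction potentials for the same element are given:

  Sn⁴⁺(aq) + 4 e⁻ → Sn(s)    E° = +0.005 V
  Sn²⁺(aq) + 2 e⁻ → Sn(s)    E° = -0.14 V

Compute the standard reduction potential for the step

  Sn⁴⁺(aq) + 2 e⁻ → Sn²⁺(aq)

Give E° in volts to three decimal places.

Sequential free energies add, so n₃E°₃ = n₁E°₁ + n₂E°₂.
With n₃ = 4, and the known step contributing 2×(-0.14) V, the unknown satisfies 2·E° = 4×(+0.005) − 2×(-0.14) = +0.300.
E° = +0.300 / 2 = +0.150 V.

+0.150 V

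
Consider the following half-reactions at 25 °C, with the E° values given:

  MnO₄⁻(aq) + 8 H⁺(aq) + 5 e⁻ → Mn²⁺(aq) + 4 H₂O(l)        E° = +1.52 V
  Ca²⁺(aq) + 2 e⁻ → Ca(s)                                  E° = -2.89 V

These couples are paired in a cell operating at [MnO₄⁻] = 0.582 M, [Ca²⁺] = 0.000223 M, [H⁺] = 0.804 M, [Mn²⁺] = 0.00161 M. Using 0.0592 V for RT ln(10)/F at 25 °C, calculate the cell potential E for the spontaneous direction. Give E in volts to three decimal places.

+4.539 V

MnO₄⁻/Mn²⁺ is the cathode (higher E°), Ca²⁺/Ca the anode: E°cell = +1.52 − (-2.89) = +4.41 V, n = 10.
Overall: 2 MnO₄⁻(aq) + 16 H⁺(aq) + 5 Ca(s) → 2 Mn²⁺(aq) + 8 H₂O(l) + 5 Ca²⁺(aq)
Q = [Mn²⁺]^2·[Ca²⁺]^5 / ([MnO₄⁻]^2·[H⁺]^16); log Q = -21.859.
E = E° − (0.0592/n) log Q = +4.41 − (0.0592/10)(-21.859) = +4.539 V.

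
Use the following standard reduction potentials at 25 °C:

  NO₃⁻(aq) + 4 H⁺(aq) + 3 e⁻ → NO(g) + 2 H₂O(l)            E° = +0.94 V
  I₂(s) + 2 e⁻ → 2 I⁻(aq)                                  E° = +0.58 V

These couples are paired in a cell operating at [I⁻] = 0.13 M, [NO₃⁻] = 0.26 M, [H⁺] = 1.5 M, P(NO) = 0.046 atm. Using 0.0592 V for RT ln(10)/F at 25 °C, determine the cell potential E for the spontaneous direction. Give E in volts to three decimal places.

+0.336 V

NO₃⁻/NO is the cathode (higher E°), I₂/I⁻ the anode: E°cell = +0.94 − (+0.58) = +0.36 V, n = 6.
Overall: 2 NO₃⁻(aq) + 8 H⁺(aq) + 6 I⁻(aq) → 2 NO(g) + 4 H₂O(l) + 3 I₂(s)
Q = P(NO)^2 / ([NO₃⁻]^2·[H⁺]^8·[I⁻]^6); log Q = 2.403.
E = E° − (0.0592/n) log Q = +0.36 − (0.0592/6)(2.403) = +0.336 V.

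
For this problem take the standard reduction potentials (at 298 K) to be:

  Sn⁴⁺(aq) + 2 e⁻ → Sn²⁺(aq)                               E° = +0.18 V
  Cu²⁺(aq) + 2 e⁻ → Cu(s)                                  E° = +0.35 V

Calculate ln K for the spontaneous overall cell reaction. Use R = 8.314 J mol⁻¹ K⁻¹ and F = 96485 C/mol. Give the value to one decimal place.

Cathode: Cu²⁺/Cu; anode: Sn⁴⁺/Sn²⁺. E°cell = (+0.35) − (+0.18) = +0.17 V, with n = 2.
ΔG° = −nFE° = −RT ln K, so ln K = nFE°/(RT) = (2)(96485)(+0.17) / ((8.314)(298)) = 13.241.

13.2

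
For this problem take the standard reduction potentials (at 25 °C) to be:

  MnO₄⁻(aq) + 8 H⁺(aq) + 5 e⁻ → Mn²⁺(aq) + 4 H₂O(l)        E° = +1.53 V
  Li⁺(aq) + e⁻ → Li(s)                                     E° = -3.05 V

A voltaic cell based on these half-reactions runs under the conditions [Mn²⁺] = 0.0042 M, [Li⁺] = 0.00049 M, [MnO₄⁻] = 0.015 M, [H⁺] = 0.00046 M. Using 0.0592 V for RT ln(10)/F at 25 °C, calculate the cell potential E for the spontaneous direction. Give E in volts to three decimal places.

+4.466 V

MnO₄⁻/Mn²⁺ is the cathode (higher E°), Li⁺/Li the anode: E°cell = +1.53 − (-3.05) = +4.58 V, n = 5.
Overall: MnO₄⁻(aq) + 8 H⁺(aq) + 5 Li(s) → Mn²⁺(aq) + 4 H₂O(l) + 5 Li⁺(aq)
Q = [Mn²⁺]·[Li⁺]^5 / ([MnO₄⁻]·[H⁺]^8); log Q = 9.596.
E = E° − (0.0592/n) log Q = +4.58 − (0.0592/5)(9.596) = +4.466 V.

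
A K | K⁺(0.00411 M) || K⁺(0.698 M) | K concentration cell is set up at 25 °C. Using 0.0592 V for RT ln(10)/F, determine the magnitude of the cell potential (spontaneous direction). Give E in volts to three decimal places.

For a concentration cell E°cell = 0. The 0.698 M side is the cathode (reduction is favoured where [K⁺] is higher).
With n = 1, E = −(0.0592/1) log([K⁺]ₐₙ/[K⁺]꜀ₐₜ) = −(0.0592/1) log(0.00411/0.698) = −(0.0592/1)(-2.230) = +0.132 V.

+0.132 V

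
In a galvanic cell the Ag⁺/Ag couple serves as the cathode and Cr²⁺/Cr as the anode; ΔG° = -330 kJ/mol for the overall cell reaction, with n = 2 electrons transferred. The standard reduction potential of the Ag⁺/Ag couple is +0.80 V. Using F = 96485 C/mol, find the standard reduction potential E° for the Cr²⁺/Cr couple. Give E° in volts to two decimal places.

E°cell = −ΔG°/(nF) = −(-330×10³)/((2)(96485)) = +1.710 V.
Since Ag⁺/Ag is the cathode and Cr²⁺/Cr the anode, E°cell = E°(Ag⁺/Ag) − E°(Cr²⁺/Cr).
So E°(Cr²⁺/Cr) = E°(Ag⁺/Ag) − E°cell = (+0.80) − (+1.710) = -0.91 V.

-0.91 V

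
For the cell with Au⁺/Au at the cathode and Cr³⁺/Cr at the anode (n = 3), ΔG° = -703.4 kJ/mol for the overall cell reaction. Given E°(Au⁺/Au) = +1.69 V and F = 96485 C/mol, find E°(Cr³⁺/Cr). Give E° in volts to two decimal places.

-0.74 V

E°cell = −ΔG°/(nF) = −(-703.4×10³)/((3)(96485)) = +2.430 V.
Since Au⁺/Au is the cathode and Cr³⁺/Cr the anode, E°cell = E°(Au⁺/Au) − E°(Cr³⁺/Cr).
So E°(Cr³⁺/Cr) = E°(Au⁺/Au) − E°cell = (+1.69) − (+2.430) = -0.74 V.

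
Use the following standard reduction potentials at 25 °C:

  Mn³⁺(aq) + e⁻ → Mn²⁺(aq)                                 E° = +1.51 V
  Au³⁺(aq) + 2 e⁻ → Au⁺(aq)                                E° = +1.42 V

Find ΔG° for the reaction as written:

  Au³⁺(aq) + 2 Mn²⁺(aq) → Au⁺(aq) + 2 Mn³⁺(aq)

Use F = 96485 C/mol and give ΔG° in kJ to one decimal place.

+17.4 kJ

As written, Au³⁺/Au⁺ is reduced (cathode) and Mn³⁺/Mn²⁺ is oxidised (anode), so E°cell = (+1.42) − (+1.51) = -0.09 V.
Balancing electrons gives n = 2.
ΔG° = −nFE° = −(2)(96485)(-0.09) = 17,367 J = +17.4 kJ.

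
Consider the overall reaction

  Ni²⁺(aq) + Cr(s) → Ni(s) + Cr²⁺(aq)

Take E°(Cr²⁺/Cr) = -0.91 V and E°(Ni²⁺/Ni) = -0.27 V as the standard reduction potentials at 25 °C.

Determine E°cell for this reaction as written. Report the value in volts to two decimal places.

+0.64 V

The Ni²⁺/Ni couple has the higher reduction potential, so it is the cathode; Cr²⁺/Cr is oxidised at the anode.
E°cell = E°(cathode) − E°(anode) = (-0.27) − (-0.91) = +0.64 V.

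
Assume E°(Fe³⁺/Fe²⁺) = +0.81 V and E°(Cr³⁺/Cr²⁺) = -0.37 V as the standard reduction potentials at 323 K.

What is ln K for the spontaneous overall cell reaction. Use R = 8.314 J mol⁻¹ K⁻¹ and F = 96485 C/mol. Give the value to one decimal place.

Cathode: Fe³⁺/Fe²⁺; anode: Cr³⁺/Cr²⁺. E°cell = (+0.81) − (-0.37) = +1.18 V, with n = 1.
ΔG° = −nFE° = −RT ln K, so ln K = nFE°/(RT) = (1)(96485)(+1.18) / ((8.314)(323)) = 42.396.

42.4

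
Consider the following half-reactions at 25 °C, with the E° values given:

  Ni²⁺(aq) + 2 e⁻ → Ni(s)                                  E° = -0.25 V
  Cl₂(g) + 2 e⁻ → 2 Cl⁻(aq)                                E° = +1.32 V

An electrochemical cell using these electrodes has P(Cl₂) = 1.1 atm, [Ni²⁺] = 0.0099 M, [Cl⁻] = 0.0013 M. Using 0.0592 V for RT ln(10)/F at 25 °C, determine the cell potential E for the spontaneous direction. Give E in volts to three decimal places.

Cl₂/Cl⁻ is the cathode (higher E°), Ni²⁺/Ni the anode: E°cell = +1.32 − (-0.25) = +1.57 V, n = 2.
Overall: Cl₂(g) + Ni(s) → 2 Cl⁻(aq) + Ni²⁺(aq)
Q = [Cl⁻]^2·[Ni²⁺] / (P(Cl₂)); log Q = -7.818.
E = E° − (0.0592/n) log Q = +1.57 − (0.0592/2)(-7.818) = +1.801 V.

+1.801 V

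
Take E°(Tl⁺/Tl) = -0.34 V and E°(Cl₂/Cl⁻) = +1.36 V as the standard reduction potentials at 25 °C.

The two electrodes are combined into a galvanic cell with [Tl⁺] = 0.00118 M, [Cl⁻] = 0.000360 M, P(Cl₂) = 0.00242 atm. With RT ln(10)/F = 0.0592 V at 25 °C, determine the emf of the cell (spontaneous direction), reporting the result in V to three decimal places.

+2.000 V

Cl₂/Cl⁻ is the cathode (higher E°), Tl⁺/Tl the anode: E°cell = +1.36 − (-0.34) = +1.70 V, n = 2.
Overall: Cl₂(g) + 2 Tl(s) → 2 Cl⁻(aq) + 2 Tl⁺(aq)
Q = [Cl⁻]^2·[Tl⁺]^2 / (P(Cl₂)); log Q = -10.127.
E = E° − (0.0592/n) log Q = +1.70 − (0.0592/2)(-10.127) = +2.000 V.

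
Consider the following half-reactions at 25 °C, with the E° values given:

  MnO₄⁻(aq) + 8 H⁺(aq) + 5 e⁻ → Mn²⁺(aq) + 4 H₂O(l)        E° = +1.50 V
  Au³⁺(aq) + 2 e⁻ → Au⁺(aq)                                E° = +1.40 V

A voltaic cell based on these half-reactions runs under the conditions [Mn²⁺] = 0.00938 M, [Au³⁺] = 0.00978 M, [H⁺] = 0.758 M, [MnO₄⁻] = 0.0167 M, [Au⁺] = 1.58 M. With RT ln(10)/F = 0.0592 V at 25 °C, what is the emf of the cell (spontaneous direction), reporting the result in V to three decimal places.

MnO₄⁻/Mn²⁺ is the cathode (higher E°), Au³⁺/Au⁺ the anode: E°cell = +1.50 − (+1.40) = +0.10 V, n = 10.
Overall: 2 MnO₄⁻(aq) + 16 H⁺(aq) + 5 Au⁺(aq) → 2 Mn²⁺(aq) + 8 H₂O(l) + 5 Au³⁺(aq)
Q = [Mn²⁺]^2·[Au³⁺]^5 / ([MnO₄⁻]^2·[H⁺]^16·[Au⁺]^5); log Q = -9.617.
E = E° − (0.0592/n) log Q = +0.10 − (0.0592/10)(-9.617) = +0.157 V.

+0.157 V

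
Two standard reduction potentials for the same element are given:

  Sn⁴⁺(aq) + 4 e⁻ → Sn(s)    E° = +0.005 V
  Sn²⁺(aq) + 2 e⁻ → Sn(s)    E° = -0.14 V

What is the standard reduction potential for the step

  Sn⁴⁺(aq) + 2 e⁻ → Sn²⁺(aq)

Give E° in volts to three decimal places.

+0.150 V

Sequential free energies add, so n₃E°₃ = n₁E°₁ + n₂E°₂.
With n₃ = 4, and the known step contributing 2×(-0.14) V, the unknown satisfies 2·E° = 4×(+0.005) − 2×(-0.14) = +0.300.
E° = +0.300 / 2 = +0.150 V.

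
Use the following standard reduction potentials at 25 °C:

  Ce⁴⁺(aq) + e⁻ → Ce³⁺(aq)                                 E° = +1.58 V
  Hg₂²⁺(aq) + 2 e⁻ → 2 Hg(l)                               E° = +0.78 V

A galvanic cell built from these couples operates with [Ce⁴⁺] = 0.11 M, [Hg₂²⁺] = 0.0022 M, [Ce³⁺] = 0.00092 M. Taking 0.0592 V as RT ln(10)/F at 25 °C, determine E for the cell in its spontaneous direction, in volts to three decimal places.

+1.002 V

Ce⁴⁺/Ce³⁺ is the cathode (higher E°), Hg₂²⁺/Hg the anode: E°cell = +1.58 − (+0.78) = +0.80 V, n = 2.
Overall: 2 Ce⁴⁺(aq) + 2 Hg(l) → 2 Ce³⁺(aq) + Hg₂²⁺(aq)
Q = [Ce³⁺]^2·[Hg₂²⁺] / ([Ce⁴⁺]^2); log Q = -6.813.
E = E° − (0.0592/n) log Q = +0.80 − (0.0592/2)(-6.813) = +1.002 V.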